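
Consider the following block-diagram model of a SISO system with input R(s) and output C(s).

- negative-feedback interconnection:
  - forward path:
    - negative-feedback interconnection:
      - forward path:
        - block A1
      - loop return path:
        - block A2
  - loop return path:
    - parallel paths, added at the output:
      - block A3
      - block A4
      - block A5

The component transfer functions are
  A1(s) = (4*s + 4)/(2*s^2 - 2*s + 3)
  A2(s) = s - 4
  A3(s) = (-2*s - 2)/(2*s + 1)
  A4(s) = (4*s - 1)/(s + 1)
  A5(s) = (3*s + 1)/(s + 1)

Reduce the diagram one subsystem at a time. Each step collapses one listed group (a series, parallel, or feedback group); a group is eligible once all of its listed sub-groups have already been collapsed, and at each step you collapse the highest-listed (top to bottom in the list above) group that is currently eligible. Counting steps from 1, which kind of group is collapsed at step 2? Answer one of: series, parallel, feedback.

The answer is parallel.

Reasoning:
1. reduce the feedback loop with forward A1 and return A2
2. sum the parallel branches A3, A4, A5
3. apply the feedback formula to [A1/(1+A1*A2)], (A3+A4+A5)
Step 2 collapses a parallel group.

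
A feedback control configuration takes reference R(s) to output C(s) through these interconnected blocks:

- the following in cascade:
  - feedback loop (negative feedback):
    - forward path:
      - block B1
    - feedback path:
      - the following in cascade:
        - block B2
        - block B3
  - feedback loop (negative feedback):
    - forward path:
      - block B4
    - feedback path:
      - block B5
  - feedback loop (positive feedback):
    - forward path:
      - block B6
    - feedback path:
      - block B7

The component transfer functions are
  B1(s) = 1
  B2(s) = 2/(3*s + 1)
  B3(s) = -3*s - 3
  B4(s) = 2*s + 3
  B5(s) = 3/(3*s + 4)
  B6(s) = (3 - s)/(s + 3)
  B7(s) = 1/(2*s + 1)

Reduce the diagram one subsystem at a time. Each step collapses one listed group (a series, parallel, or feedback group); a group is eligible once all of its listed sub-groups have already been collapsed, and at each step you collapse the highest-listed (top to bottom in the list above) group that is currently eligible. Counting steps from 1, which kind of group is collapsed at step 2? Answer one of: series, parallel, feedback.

Reducing step by step:

Step 1. combine B2, B3 in series
Step 2. reduce the feedback loop with forward B1 and return (B2*B3)
Step 3. reduce the feedback loop with forward B4 and return B5
Step 4. close the feedback loop around B6, B7
Step 5. multiply [B1/(1+B1*(B2*B3))], [B4/(1+B4*B5)], [B6/(1-B6*B7)] (series)
Step 2 collapses a feedback group.

Answer: feedback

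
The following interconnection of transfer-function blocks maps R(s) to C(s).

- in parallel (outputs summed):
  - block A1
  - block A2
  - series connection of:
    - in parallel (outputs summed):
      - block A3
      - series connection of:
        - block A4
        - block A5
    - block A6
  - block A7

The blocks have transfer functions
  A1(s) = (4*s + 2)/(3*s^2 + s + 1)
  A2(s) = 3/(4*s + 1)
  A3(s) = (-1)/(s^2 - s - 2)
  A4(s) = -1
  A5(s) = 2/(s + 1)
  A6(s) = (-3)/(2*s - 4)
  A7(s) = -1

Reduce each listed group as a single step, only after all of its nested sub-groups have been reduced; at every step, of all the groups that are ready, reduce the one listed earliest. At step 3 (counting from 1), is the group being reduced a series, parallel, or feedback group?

Reducing step by step:

Step 1 - combine A4, A5 in series
Step 2 - reduce the parallel group A3, (A4*A5)
Step 3 - combine (A3+(A4*A5)), A6 in series
Step 4 - parallel reduction of A1, A2, ((A3+(A4*A5))*A6), A7
Step 3 collapses a series group.

Answer: series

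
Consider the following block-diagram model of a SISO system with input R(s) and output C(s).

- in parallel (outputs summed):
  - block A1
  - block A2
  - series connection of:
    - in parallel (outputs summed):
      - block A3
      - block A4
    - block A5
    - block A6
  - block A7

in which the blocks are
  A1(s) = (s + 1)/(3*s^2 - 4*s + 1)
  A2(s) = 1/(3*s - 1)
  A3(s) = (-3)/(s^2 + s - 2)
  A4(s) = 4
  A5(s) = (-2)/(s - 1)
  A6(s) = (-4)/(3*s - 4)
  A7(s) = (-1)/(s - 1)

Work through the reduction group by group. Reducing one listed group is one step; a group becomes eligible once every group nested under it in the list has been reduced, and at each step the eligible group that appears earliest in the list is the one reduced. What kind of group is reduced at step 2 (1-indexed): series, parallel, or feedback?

The answer is series.

Reasoning:
Step 1. parallel reduction of A3, A4
Step 2. cascade (A3+A4), A5, A6
Step 3. sum the parallel branches A1, A2, ((A3+A4)*A5*A6), A7
So the answer for step 2 is series.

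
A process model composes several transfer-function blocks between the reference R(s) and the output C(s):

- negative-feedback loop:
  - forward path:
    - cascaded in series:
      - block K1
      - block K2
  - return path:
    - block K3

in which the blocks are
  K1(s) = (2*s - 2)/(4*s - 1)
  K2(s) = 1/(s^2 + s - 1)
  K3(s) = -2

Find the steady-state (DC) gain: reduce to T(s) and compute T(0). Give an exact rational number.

The answer is -2/5.

Reasoning:
Step 1: reduce the series chain K1, K2, giving (2*s - 2)/(4*s^3 + 3*s^2 - 5*s + 1)
Step 2: reduce the feedback loop with forward (K1*K2) and return K3, giving (2*s - 2)/(4*s^3 + 3*s^2 - 9*s + 5)
Step 2 gives the overall T(s). Then T(0) = -2/5.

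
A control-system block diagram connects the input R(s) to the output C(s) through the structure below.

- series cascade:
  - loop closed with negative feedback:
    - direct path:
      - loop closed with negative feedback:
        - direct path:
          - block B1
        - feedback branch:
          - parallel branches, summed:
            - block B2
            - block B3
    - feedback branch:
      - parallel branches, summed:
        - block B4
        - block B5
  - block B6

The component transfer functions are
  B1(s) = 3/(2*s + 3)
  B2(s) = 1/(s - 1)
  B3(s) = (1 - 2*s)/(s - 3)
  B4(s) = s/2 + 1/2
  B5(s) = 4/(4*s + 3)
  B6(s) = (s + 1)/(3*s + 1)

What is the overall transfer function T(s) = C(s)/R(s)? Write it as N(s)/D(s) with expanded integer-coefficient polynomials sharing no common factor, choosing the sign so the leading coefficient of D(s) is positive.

The answer is (24*s^4 - 54*s^3 - 78*s^2 + 54*s + 54)/(84*s^5 - 281*s^4 - 202*s^3 - 204*s^2 + 186*s + 81).

Reasoning:
Step 1: reduce the parallel group B2, B3, giving (-2*s^2 + 4*s - 4)/(s^2 - 4*s + 3)
Step 2: close the feedback loop around B1, (B2+B3), giving (3*s^2 - 12*s + 9)/(2*s^3 - 11*s^2 + 6*s - 3)
Step 3: add B4, B5 (parallel), giving (4*s^2 + 7*s + 11)/(8*s + 6)
Step 4: apply the feedback formula to [B1/(1+B1*(B2+B3))], (B4+B5), giving (24*s^3 - 78*s^2 + 54)/(28*s^4 - 103*s^3 - 33*s^2 - 57*s + 81)
Step 5: combine [[B1/(1+B1*(B2+B3))]/(1+[B1/(1+B1*(B2+B3))]*(B4+B5))], B6 in series; the result is T(s) itself (integer coefficients, no common factor, positive leading denominator coefficient)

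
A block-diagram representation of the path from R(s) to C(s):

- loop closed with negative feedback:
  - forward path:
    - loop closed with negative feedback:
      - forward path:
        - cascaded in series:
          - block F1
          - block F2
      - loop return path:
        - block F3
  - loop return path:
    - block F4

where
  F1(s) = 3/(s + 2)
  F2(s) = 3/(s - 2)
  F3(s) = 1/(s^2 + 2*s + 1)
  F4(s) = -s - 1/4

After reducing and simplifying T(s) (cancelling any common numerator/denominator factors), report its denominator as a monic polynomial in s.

1. series reduction of F1, F2: 9/(s^2 - 4)
2. close the feedback loop around (F1*F2), F3: (9*s^2 + 18*s + 9)/(s^4 + 2*s^3 - 3*s^2 - 8*s + 5)
3. apply the feedback formula to [(F1*F2)/(1+(F1*F2)*F3)], F4: (36*s^2 + 72*s + 36)/(4*s^4 - 28*s^3 - 93*s^2 - 86*s + 11)
That last expression is T(s), already simplified. Scaling its denominator by 1/4 (the reciprocal of the leading coefficient) yields the monic denominator.

Hence the answer: s^4 - 7*s^3 - 93*s^2/4 - 43*s/2 + 11/4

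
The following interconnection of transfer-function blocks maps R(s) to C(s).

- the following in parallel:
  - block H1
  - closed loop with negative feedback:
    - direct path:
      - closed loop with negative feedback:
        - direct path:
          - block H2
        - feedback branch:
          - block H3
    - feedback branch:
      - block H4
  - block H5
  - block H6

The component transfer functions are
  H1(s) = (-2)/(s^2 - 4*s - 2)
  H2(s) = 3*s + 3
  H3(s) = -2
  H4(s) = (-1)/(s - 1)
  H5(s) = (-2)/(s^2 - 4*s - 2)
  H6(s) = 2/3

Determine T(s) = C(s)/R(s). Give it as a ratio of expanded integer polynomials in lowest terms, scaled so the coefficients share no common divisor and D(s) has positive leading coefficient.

Step 1. reduce the feedback loop with forward H2 and return H3 -> (-3*s - 3)/(6*s + 5)
Step 2. collapse the loop ([H2/(1+H2*H3)] forward, H4 return) -> (3 - 3*s^2)/(6*s^2 + 2*s - 2)
Step 3. reduce the parallel group H1, [[H2/(1+H2*H3)]/(1+[H2/(1+H2*H3)]*H4)], H5, H6, giving the overall T(s)

Therefore the answer is (3*s^4 - 8*s^3 - 89*s^2 - 52*s + 14)/(18*s^4 - 66*s^3 - 66*s^2 + 12*s + 12).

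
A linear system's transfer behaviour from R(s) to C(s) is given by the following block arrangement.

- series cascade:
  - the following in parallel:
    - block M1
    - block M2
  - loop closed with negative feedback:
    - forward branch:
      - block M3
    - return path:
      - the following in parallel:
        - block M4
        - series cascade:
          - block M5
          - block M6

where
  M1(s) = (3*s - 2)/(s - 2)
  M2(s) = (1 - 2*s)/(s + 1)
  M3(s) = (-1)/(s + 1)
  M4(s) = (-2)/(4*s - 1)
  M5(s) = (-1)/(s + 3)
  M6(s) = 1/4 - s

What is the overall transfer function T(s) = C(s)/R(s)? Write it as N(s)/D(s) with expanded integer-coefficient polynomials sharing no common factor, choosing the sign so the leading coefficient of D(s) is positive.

Answer: (-16*s^4 - 140*s^3 - 188*s^2 + 248*s - 48)/(16*s^5 + 28*s^4 - 28*s^3 - 125*s^2 - 107*s - 22)

Working:
Step 1: add M1, M2 (parallel): (s^2 + 6*s - 4)/(s^2 - s - 2)
Step 2: reduce the series chain M5, M6: (4*s - 1)/(4*s + 12)
Step 3: sum the parallel branches M4, (M5*M6): (16*s^2 - 16*s - 23)/(16*s^2 + 44*s - 12)
Step 4: collapse the loop (M3 forward, (M4+(M5*M6)) return): (-16*s^2 - 44*s + 12)/(16*s^3 + 44*s^2 + 48*s + 11)
Step 5: multiply (M1+M2), [M3/(1+M3*(M4+(M5*M6)))] (series), giving the overall T(s)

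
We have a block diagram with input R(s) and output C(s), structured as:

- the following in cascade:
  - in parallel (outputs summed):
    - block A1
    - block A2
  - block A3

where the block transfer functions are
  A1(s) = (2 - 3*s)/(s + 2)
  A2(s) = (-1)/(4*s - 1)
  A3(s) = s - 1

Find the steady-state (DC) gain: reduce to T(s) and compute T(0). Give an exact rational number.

Step 1 - reduce the parallel group A1, A2; result (-12*s^2 + 10*s - 4)/(4*s^2 + 7*s - 2)
Step 2 - combine (A1+A2), A3 in series; result (-12*s^3 + 22*s^2 - 14*s + 4)/(4*s^2 + 7*s - 2)
That last expression is T(s); at s = 0 only the constant terms survive, so T(0) = 4/(-2) = -2.

Final answer: -2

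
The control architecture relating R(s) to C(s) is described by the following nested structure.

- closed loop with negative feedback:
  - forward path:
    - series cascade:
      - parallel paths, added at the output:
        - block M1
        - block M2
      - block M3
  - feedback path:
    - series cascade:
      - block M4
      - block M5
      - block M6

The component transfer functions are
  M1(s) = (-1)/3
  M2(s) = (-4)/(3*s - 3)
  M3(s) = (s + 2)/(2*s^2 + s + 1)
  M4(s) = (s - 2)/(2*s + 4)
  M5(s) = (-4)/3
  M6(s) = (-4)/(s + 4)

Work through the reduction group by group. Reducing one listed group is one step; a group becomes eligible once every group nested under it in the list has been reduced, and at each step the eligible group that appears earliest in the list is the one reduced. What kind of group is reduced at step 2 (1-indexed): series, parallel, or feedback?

Step 1: reduce the parallel group M1, M2
Step 2: combine (M1+M2), M3 in series
Step 3: cascade M4, M5, M6
Step 4: reduce the feedback loop with forward ((M1+M2)*M3) and return (M4*M5*M6)
At step 2 the group reduced is series.

Final answer: series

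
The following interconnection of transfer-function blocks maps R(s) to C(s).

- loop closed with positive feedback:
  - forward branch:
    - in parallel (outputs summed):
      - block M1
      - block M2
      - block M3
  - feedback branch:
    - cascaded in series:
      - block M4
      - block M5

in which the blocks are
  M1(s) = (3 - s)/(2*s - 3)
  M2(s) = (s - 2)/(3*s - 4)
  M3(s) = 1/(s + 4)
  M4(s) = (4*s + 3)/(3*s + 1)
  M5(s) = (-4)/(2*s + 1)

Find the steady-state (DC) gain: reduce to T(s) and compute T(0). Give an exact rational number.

Step 1: combine M1, M2, M3 in parallel = (-s^3 + 8*s^2 + s - 12)/(6*s^3 + 7*s^2 - 56*s + 48)
Step 2: multiply M4, M5 (series) = (-16*s - 12)/(6*s^2 + 5*s + 1)
Step 3: close the feedback loop around (M1+M2+M3), (M4*M5) = (-6*s^5 + 43*s^4 + 45*s^3 - 59*s^2 - 59*s - 12)/(36*s^5 + 56*s^4 - 179*s^3 + 127*s^2 + 4*s - 96)
Evaluating the step-3 result (the overall T(s)) at s = 0 gives T(0) = -12/(-96) = 1/8.

Answer: 1/8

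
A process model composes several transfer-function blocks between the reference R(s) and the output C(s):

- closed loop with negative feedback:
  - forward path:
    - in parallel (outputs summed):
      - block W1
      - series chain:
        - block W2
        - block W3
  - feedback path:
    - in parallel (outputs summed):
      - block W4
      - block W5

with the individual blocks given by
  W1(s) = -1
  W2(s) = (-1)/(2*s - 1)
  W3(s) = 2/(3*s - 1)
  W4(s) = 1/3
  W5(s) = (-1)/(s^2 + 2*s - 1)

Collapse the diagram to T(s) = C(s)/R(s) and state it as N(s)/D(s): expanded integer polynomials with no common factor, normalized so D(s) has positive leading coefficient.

Step 1: reduce the series chain W2, W3 -> (-2)/(6*s^2 - 5*s + 1)
Step 2: parallel reduction of W1, (W2*W3) -> (-6*s^2 + 5*s - 3)/(6*s^2 - 5*s + 1)
Step 3: combine W4, W5 in parallel -> (s^2 + 2*s - 4)/(3*s^2 + 6*s - 3)
Step 4: collapse the loop ((W1+(W2*W3)) forward, (W4+W5) return), giving the overall T(s)

Final answer: (-18*s^4 - 21*s^3 + 39*s^2 - 33*s + 9)/(12*s^4 + 14*s^3 - 14*s^2 - 5*s + 9)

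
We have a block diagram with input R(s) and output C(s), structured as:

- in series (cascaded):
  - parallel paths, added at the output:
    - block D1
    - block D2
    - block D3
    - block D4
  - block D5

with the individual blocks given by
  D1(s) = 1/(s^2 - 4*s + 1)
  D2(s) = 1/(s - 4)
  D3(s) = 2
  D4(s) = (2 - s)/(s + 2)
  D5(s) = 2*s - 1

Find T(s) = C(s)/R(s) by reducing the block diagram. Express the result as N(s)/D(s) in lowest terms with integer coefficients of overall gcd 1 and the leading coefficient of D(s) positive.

Step 1. add D1, D2, D3, D4 (parallel); result (s^4 - s^3 - 32*s^2 + 89*s - 30)/(s^4 - 6*s^3 + s^2 + 30*s - 8)
Step 2. combine (D1+D2+D3+D4), D5 in series - this is the overall T(s), already in the required normalized form

Hence the answer: (2*s^5 - 3*s^4 - 63*s^3 + 210*s^2 - 149*s + 30)/(s^4 - 6*s^3 + s^2 + 30*s - 8)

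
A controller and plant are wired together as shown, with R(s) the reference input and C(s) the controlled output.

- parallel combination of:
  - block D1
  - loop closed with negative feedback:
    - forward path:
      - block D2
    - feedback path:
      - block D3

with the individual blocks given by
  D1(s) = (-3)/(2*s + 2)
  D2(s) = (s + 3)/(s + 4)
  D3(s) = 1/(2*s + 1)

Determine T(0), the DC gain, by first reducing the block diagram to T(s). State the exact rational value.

The answer is -15/14.

Reasoning:
[1] collapse the loop (D2 forward, D3 return): (2*s^2 + 7*s + 3)/(2*s^2 + 10*s + 7)
[2] combine D1, [D2/(1+D2*D3)] in parallel: (4*s^3 + 12*s^2 - 10*s - 15)/(4*s^3 + 24*s^2 + 34*s + 14)
The step-2 result is T(s). Setting s = 0: T(0) = -15/14.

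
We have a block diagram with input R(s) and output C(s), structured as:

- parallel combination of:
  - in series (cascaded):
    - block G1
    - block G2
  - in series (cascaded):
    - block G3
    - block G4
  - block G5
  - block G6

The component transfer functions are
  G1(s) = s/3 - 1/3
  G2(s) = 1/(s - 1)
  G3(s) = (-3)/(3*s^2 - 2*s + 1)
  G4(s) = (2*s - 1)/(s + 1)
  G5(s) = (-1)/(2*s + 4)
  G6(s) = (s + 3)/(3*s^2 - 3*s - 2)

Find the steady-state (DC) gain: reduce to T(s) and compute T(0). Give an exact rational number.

Step 1: multiply G1, G2 (series) = 1/3
Step 2: combine G3, G4 in series = (3 - 6*s)/(3*s^3 + s^2 - s + 1)
Step 3: reduce the parallel group (G1*G2), (G3*G4), G5, G6 = (18*s^6 + 15*s^5 - 42*s^4 + 74*s^3 + 356*s^2 - 11*s - 38)/(54*s^6 + 72*s^5 - 144*s^4 - 120*s^3 + 42*s^2 - 24*s - 24)
Step 3 gives the overall T(s). Then T(0) = -38/(-24) = 19/12.

Therefore the answer is 19/12.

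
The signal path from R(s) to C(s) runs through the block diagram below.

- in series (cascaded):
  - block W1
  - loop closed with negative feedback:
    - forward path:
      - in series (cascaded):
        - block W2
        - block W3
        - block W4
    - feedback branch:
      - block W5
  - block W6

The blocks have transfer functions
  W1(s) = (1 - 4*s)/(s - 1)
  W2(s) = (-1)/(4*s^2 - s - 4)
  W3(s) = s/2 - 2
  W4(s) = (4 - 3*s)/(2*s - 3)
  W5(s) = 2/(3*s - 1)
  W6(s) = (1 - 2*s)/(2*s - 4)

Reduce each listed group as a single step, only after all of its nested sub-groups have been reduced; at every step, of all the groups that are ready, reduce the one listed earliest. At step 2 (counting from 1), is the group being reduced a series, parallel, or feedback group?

Reducing step by step:

[1] reduce the series chain W2, W3, W4
[2] apply the feedback formula to (W2*W3*W4), W5
[3] combine W1, [(W2*W3*W4)/(1+(W2*W3*W4)*W5)], W6 in series
Step 2 collapses a feedback group.

Answer: feedback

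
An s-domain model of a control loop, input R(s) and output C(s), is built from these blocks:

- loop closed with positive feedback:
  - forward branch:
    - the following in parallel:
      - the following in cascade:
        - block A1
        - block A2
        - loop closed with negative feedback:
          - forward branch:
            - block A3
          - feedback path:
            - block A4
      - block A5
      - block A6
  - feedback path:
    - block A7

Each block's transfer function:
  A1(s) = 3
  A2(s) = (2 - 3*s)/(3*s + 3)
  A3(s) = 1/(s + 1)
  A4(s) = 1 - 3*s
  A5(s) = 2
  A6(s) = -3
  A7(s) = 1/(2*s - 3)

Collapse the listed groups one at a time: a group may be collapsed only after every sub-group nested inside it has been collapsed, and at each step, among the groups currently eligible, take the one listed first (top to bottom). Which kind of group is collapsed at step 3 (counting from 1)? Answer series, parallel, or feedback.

The answer is parallel.

Reasoning:
[1] feedback reduction of A3, A4
[2] reduce the series chain A1, A2, [A3/(1+A3*A4)]
[3] add (A1*A2*[A3/(1+A3*A4)]), A5, A6 (parallel)
[4] reduce the feedback loop with forward ((A1*A2*[A3/(1+A3*A4)])+A5+A6) and return A7
Step 3 collapses a parallel group.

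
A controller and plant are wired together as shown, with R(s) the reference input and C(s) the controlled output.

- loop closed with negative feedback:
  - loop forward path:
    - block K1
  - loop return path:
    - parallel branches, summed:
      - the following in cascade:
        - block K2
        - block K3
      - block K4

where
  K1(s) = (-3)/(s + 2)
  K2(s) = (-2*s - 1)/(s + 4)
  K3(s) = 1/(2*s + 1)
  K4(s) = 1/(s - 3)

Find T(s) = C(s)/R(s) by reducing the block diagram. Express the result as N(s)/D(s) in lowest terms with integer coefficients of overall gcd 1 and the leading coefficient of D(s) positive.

First reduce the diagram to T(s).

1. combine K2, K3 in series: (-1)/(s + 4)
2. add (K2*K3), K4 (parallel): 7/(s^2 + s - 12)
3. collapse the loop (K1 forward, ((K2*K3)+K4) return): this yields T(s), and no further normalization is needed

Answer: (-3*s^2 - 3*s + 36)/(s^3 + 3*s^2 - 10*s - 45)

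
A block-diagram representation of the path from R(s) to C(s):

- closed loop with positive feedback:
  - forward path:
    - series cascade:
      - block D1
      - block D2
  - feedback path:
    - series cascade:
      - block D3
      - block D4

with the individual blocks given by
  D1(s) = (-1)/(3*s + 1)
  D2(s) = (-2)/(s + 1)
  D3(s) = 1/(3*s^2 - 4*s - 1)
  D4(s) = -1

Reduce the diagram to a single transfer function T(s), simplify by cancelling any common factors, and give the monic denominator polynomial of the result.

Answer: s^4 - 16*s^2/9 - 8*s/9 + 1/9

Working:
Step 1 - cascade D1, D2, giving 2/(3*s^2 + 4*s + 1)
Step 2 - multiply D3, D4 (series), giving (-1)/(3*s^2 - 4*s - 1)
Step 3 - close the feedback loop around (D1*D2), (D3*D4), giving (6*s^2 - 8*s - 2)/(9*s^4 - 16*s^2 - 8*s + 1)
No further cancellation is possible in the step-3 result, so that is T(s). Its denominator becomes monic after dividing by the leading coefficient 9.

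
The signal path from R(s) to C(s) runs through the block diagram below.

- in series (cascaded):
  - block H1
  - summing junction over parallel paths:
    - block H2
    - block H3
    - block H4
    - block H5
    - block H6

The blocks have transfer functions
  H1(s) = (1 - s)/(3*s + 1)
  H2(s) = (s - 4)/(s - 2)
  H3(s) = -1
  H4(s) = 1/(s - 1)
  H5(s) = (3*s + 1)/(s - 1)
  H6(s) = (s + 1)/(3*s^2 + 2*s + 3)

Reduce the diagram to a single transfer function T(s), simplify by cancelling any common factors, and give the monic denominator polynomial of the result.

Step 1 - add H2, H3, H4, H5, H6 (parallel); result (9*s^4 - 11*s^3 - 11*s^2 - 23*s - 4)/(3*s^4 - 7*s^3 + 3*s^2 - 5*s + 6)
Step 2 - reduce the series chain H1, (H2+H3+H4+H5+H6); result (-9*s^4 + 11*s^3 + 11*s^2 + 23*s + 4)/(9*s^4 - 9*s^3 - 7*s^2 - 19*s - 6)
That last expression is T(s), already simplified. Scaling its denominator by 1/9 (the reciprocal of the leading coefficient) yields the monic denominator.

Final answer: s^4 - s^3 - 7*s^2/9 - 19*s/9 - 2/3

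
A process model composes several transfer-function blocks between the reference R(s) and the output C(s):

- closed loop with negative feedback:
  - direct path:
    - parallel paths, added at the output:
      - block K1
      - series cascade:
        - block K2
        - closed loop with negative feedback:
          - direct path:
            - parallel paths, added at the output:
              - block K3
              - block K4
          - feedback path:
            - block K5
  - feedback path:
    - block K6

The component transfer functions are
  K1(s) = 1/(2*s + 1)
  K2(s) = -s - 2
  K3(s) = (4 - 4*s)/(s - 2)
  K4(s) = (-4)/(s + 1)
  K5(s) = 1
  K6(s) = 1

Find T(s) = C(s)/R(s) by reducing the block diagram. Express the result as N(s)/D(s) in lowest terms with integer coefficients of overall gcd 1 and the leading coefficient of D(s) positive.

The answer is (8*s^4 + 28*s^3 + s^2 - 57*s - 14)/(8*s^4 + 22*s^3 - 12*s^2 - 42*s - 4).

Reasoning:
Step 1 - combine K3, K4 in parallel = (-4*s^2 - 4*s + 12)/(s^2 - s - 2)
Step 2 - close the feedback loop around (K3+K4), K5 = (4*s^2 + 4*s - 12)/(3*s^2 + 5*s - 10)
Step 3 - combine K2, [(K3+K4)/(1+(K3+K4)*K5)] in series = (-4*s^3 - 12*s^2 + 4*s + 24)/(3*s^2 + 5*s - 10)
Step 4 - parallel reduction of K1, (K2*[(K3+K4)/(1+(K3+K4)*K5)]) = (-8*s^4 - 28*s^3 - s^2 + 57*s + 14)/(6*s^3 + 13*s^2 - 15*s - 10)
Step 5 - feedback reduction of (K1+(K2*[(K3+K4)/(1+(K3+K4)*K5)])), K6, giving the overall T(s)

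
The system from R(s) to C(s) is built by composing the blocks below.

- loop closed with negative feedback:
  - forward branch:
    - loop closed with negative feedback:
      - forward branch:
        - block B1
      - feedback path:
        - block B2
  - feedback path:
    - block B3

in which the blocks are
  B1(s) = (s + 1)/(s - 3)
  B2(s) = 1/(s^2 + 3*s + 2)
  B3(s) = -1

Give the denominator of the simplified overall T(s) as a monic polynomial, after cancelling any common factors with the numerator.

First reduce the diagram to T(s).

Step 1. collapse the loop (B1 forward, B2 return) -> (s^2 + 3*s + 2)/(s^2 - s - 5)
Step 2. close the feedback loop around [B1/(1+B1*B2)], B3 -> (-s^2 - 3*s - 2)/(4*s + 7)
Step 2 gives the fully reduced T(s), with no common factor left to cancel. The denominator's leading coefficient is 4, so divide each of its coefficients by 4 to get the monic form.

Answer: s + 7/4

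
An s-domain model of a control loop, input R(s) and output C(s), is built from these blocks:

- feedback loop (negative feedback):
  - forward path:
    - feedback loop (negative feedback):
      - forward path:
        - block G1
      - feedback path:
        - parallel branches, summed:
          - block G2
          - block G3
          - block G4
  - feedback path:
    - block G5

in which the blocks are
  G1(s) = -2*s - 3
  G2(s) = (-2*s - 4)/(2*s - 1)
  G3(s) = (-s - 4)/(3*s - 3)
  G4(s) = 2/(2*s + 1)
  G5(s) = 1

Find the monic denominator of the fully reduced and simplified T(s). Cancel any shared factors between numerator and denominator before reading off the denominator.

First reduce the diagram to T(s).

Step 1. add G2, G3, G4 (parallel), giving (-16*s^3 - 22*s^2 + s + 22)/(12*s^3 - 12*s^2 - 3*s + 3)
Step 2. apply the feedback formula to G1, (G2+G3+G4), giving (-24*s^4 - 12*s^3 + 42*s^2 + 3*s - 9)/(32*s^4 + 104*s^3 + 52*s^2 - 50*s - 63)
Step 3. close the feedback loop around [G1/(1+G1*(G2+G3+G4))], G5, giving (-24*s^4 - 12*s^3 + 42*s^2 + 3*s - 9)/(8*s^4 + 92*s^3 + 94*s^2 - 47*s - 72)
That last expression is T(s), already simplified. Scaling its denominator by 1/8 (the reciprocal of the leading coefficient) yields the monic denominator.

Answer: s^4 + 23*s^3/2 + 47*s^2/4 - 47*s/8 - 9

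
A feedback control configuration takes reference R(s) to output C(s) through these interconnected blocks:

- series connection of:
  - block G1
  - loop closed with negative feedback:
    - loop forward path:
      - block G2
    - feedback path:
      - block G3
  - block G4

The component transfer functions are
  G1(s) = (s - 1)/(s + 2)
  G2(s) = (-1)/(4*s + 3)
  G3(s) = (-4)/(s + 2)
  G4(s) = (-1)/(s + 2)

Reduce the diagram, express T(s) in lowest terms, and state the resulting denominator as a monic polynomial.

Answer: s^3 + 19*s^2/4 + 8*s + 5

Working:
[1] apply the feedback formula to G2, G3 -> (-s - 2)/(4*s^2 + 11*s + 10)
[2] cascade G1, [G2/(1+G2*G3)], G4 -> (s - 1)/(4*s^3 + 19*s^2 + 32*s + 20)
The result of step 2 is T(s) in lowest terms. Its denominator has leading coefficient 4; dividing the denominator through by 4 makes it monic.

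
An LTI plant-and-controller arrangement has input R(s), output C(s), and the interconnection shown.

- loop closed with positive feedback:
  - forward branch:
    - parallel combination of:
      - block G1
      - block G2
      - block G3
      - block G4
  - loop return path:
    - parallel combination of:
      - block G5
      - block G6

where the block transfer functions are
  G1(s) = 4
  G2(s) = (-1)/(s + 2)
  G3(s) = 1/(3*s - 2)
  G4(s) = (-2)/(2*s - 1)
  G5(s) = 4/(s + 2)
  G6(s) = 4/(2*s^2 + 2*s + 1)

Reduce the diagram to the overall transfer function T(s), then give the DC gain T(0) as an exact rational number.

Answer: -5/29

Working:
Step 1: sum the parallel branches G1, G2, G3, G4 gives (24*s^3 + 10*s^2 - 46*s + 20)/(6*s^3 + 5*s^2 - 12*s + 4)
Step 2: sum the parallel branches G5, G6 gives (8*s^2 + 12*s + 12)/(2*s^3 + 6*s^2 + 5*s + 2)
Step 3: close the feedback loop around (G1+G2+G3+G4), (G5+G6) gives (48*s^6 + 164*s^5 + 88*s^4 - 138*s^3 - 90*s^2 + 8*s + 40)/(12*s^6 - 146*s^5 - 332*s^4 - 67*s^3 + 246*s^2 + 308*s - 232)
That last expression is T(s); at s = 0 only the constant terms survive, so T(0) = 40/(-232) = -5/29.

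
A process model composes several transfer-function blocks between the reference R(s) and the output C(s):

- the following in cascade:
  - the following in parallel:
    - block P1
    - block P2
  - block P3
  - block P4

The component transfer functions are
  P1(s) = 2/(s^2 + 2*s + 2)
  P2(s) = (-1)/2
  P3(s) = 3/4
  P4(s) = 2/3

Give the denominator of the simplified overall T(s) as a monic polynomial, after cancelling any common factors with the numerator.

The answer is s^2 + 2*s + 2.

Reasoning:
(1) sum the parallel branches P1, P2 gives (-s^2 - 2*s + 2)/(2*s^2 + 4*s + 4)
(2) combine (P1+P2), P3, P4 in series gives (-s^2 - 2*s + 2)/(4*s^2 + 8*s + 8)
T(s) is the step-2 result (common factors already cancelled). Leading coefficient of the denominator: 4. Divide through by 4 for the monic polynomial.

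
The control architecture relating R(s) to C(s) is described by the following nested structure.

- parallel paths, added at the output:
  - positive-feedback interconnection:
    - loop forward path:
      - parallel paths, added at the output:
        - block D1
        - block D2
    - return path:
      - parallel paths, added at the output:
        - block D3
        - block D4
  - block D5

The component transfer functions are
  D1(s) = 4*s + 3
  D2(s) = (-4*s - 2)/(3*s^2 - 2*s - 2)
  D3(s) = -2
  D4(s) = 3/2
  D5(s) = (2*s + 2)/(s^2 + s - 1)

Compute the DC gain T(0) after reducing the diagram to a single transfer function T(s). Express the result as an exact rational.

Answer: -2/3

Working:
1. parallel reduction of D1, D2 = (12*s^3 + s^2 - 18*s - 8)/(3*s^2 - 2*s - 2)
2. add D3, D4 (parallel) = (-1)/2
3. apply the feedback formula to (D1+D2), (D3+D4) = (24*s^3 + 2*s^2 - 36*s - 16)/(12*s^3 + 7*s^2 - 22*s - 12)
4. add [(D1+D2)/(1-(D1+D2)*(D3+D4))], D5 (parallel) = (24*s^5 + 50*s^4 - 20*s^3 - 84*s^2 - 48*s - 8)/(12*s^5 + 19*s^4 - 27*s^3 - 41*s^2 + 10*s + 12)
DC gain: substitute s = 0 into T(s) from step 4: T(0) = -8/12 = -2/3.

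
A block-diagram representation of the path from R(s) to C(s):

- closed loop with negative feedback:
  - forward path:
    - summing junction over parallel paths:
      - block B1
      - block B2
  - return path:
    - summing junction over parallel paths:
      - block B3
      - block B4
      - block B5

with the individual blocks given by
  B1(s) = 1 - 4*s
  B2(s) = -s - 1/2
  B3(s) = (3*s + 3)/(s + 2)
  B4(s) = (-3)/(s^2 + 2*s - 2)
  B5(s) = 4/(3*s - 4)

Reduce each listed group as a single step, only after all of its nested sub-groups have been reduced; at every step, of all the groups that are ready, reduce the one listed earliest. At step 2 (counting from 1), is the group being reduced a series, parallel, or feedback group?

Step 1. add B1, B2 (parallel)
Step 2. parallel reduction of B3, B4, B5
Step 3. apply the feedback formula to (B1+B2), (B3+B4+B5)
Step 2 collapses a parallel group.

Answer: parallel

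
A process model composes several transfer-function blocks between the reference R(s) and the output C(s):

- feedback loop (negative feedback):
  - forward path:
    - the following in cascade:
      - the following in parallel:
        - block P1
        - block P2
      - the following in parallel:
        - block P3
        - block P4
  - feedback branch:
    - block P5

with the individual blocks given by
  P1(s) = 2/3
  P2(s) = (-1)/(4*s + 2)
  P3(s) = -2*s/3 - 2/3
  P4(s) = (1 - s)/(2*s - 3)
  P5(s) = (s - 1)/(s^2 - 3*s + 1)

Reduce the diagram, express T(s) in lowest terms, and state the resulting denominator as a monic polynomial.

The answer is s^4 - 67*s^3/10 + 317*s^2/40 + 7*s/10 - 63/40.

Reasoning:
(1) combine P1, P2 in parallel -> (8*s + 1)/(12*s + 6)
(2) combine P3, P4 in parallel -> (-4*s^2 - s + 9)/(6*s - 9)
(3) cascade (P1+P2), (P3+P4) -> (-32*s^3 - 12*s^2 + 71*s + 9)/(72*s^2 - 72*s - 54)
(4) apply the feedback formula to ((P1+P2)*(P3+P4)), P5 -> (-32*s^5 + 84*s^4 + 75*s^3 - 216*s^2 + 44*s + 9)/(40*s^4 - 268*s^3 + 317*s^2 + 28*s - 63)
No further cancellation is possible in the step-4 result, so that is T(s). Its denominator becomes monic after dividing by the leading coefficient 40.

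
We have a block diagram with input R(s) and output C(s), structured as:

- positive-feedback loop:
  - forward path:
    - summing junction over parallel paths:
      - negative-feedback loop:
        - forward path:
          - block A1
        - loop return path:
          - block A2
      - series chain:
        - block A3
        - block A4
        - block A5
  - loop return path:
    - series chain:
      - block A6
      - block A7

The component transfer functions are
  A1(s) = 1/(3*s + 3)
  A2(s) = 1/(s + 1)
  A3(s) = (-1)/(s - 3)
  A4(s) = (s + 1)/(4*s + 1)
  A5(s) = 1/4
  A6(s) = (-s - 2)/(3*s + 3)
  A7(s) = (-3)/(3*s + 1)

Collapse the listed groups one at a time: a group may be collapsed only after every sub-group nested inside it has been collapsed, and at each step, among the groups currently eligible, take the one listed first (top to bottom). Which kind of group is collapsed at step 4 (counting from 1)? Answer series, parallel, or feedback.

Step 1. reduce the feedback loop with forward A1 and return A2
Step 2. reduce the series chain A3, A4, A5
Step 3. add [A1/(1+A1*A2)], (A3*A4*A5) (parallel)
Step 4. multiply A6, A7 (series)
Step 5. reduce the feedback loop with forward ([A1/(1+A1*A2)]+(A3*A4*A5)) and return (A6*A7)
At step 4 the group reduced is series.

Final answer: series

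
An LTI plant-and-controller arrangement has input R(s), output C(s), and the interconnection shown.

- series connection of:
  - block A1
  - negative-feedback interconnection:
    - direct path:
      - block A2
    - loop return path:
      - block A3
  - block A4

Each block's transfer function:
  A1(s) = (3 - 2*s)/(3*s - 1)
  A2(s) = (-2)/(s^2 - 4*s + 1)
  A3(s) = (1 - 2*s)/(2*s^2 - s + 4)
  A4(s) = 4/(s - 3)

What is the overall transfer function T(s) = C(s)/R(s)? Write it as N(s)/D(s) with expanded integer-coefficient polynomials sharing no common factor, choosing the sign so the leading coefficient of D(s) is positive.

First reduce the diagram to T(s).

Step 1. apply the feedback formula to A2, A3; result (-4*s^2 + 2*s - 8)/(2*s^4 - 9*s^3 + 10*s^2 - 13*s + 2)
Step 2. combine A1, [A2/(1+A2*A3)], A4 in series: this yields T(s), and no further normalization is needed

Answer: (32*s^3 - 64*s^2 + 88*s - 96)/(6*s^6 - 47*s^5 + 126*s^4 - 166*s^3 + 166*s^2 - 59*s + 6)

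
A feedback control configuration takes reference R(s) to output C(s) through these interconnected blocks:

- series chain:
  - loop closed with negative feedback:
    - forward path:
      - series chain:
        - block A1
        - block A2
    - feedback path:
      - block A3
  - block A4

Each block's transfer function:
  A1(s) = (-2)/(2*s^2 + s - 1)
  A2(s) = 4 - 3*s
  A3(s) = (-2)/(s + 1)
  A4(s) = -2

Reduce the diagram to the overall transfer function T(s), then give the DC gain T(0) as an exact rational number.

Answer: 16/15

Working:
1. cascade A1, A2; result (6*s - 8)/(2*s^2 + s - 1)
2. close the feedback loop around (A1*A2), A3; result (6*s^2 - 2*s - 8)/(2*s^3 + 3*s^2 - 12*s + 15)
3. cascade [(A1*A2)/(1+(A1*A2)*A3)], A4; result (-12*s^2 + 4*s + 16)/(2*s^3 + 3*s^2 - 12*s + 15)
DC gain: substitute s = 0 into T(s) from step 3: T(0) = 16/15.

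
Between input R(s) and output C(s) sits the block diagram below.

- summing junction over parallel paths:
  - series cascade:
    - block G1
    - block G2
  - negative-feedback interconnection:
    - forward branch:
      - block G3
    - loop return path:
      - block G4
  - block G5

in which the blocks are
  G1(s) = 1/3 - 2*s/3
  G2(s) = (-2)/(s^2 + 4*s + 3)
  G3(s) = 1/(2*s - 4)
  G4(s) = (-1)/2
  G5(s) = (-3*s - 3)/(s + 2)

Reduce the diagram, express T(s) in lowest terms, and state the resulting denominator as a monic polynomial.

Step 1. reduce the series chain G1, G2 gives (4*s - 2)/(3*s^2 + 12*s + 9)
Step 2. feedback reduction of G3, G4 gives 2/(4*s - 9)
Step 3. sum the parallel branches (G1*G2), [G3/(1+G3*G4)], G5 gives (-36*s^4 - 77*s^3 + 177*s^2 + 455*s + 315)/(12*s^4 + 45*s^3 - 30*s^2 - 225*s - 162)
Step 3 gives the fully reduced T(s), with no common factor left to cancel. The denominator's leading coefficient is 12, so divide each of its coefficients by 12 to get the monic form.

Final answer: s^4 + 15*s^3/4 - 5*s^2/2 - 75*s/4 - 27/2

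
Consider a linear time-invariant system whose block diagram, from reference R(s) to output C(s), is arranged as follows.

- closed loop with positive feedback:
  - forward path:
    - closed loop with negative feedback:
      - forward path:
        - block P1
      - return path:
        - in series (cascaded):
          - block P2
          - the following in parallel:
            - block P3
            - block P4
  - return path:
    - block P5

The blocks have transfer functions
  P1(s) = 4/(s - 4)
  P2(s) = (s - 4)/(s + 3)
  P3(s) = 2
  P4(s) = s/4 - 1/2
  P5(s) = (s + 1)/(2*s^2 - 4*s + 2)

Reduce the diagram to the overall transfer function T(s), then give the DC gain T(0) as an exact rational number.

Step 1 - combine P3, P4 in parallel; result s/4 + 3/2
Step 2 - series reduction of P2, (P3+P4); result (s^2 + 2*s - 24)/(4*s + 12)
Step 3 - close the feedback loop around P1, (P2*(P3+P4)); result (4*s + 12)/(2*s^2 + s - 36)
Step 4 - close the feedback loop around [P1/(1+P1*(P2*(P3+P4)))], P5; result (4*s^3 + 4*s^2 - 20*s + 12)/(2*s^4 - 3*s^3 - 38*s^2 + 65*s - 42)
DC gain: substitute s = 0 into T(s) from step 4: T(0) = 12/(-42) = -2/7.

Therefore the answer is -2/7.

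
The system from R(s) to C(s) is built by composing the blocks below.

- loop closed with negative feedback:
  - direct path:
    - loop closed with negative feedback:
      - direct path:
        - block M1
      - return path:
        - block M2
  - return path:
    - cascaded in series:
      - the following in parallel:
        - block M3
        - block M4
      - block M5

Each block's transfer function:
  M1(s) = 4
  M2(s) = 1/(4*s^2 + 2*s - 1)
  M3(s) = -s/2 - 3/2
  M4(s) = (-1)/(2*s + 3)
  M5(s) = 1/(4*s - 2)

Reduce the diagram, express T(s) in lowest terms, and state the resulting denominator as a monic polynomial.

[1] apply the feedback formula to M1, M2: (16*s^2 + 8*s - 4)/(4*s^2 + 2*s + 3)
[2] sum the parallel branches M3, M4: (-2*s^2 - 9*s - 11)/(4*s + 6)
[3] combine (M3+M4), M5 in series: (-2*s^2 - 9*s - 11)/(16*s^2 + 16*s - 12)
[4] reduce the feedback loop with forward [M1/(1+M1*M2)] and return ((M3+M4)*M5): (64*s^4 + 96*s^3 - 32*s^2 - 40*s + 12)/(8*s^4 - 16*s^3 - 52*s^2 - 7*s + 2)
T(s) is the step-4 result (common factors already cancelled). Leading coefficient of the denominator: 8. Divide through by 8 for the monic polynomial.

Final answer: s^4 - 2*s^3 - 13*s^2/2 - 7*s/8 + 1/4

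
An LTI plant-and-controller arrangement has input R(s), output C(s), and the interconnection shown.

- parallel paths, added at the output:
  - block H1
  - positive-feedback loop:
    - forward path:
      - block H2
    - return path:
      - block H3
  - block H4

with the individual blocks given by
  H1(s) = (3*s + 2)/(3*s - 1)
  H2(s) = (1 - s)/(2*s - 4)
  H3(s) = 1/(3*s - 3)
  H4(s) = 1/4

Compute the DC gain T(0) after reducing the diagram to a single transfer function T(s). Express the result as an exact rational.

Answer: -89/44

Working:
1. collapse the loop (H2 forward, H3 return), giving (3 - 3*s)/(6*s - 11)
2. sum the parallel branches H1, [H2/(1-H2*H3)], H4, giving (54*s^2 - 75*s - 89)/(72*s^2 - 156*s + 44)
DC gain: substitute s = 0 into T(s) from step 2: T(0) = -89/44.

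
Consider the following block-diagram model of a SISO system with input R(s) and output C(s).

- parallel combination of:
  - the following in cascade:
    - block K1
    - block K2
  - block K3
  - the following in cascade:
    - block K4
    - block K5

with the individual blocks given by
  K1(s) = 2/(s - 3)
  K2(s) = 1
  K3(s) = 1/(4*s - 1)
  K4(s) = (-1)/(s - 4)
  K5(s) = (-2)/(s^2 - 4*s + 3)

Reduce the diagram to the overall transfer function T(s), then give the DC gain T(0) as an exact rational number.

Step 1: reduce the series chain K1, K2 = 2/(s - 3)
Step 2: reduce the series chain K4, K5 = 2/(s^3 - 8*s^2 + 19*s - 12)
Step 3: parallel reduction of (K1*K2), K3, (K4*K5) = (9*s^3 - 50*s^2 + 69*s - 22)/(4*s^4 - 33*s^3 + 84*s^2 - 67*s + 12)
DC gain: substitute s = 0 into T(s) from step 3: T(0) = -22/12 = -11/6.

Answer: -11/6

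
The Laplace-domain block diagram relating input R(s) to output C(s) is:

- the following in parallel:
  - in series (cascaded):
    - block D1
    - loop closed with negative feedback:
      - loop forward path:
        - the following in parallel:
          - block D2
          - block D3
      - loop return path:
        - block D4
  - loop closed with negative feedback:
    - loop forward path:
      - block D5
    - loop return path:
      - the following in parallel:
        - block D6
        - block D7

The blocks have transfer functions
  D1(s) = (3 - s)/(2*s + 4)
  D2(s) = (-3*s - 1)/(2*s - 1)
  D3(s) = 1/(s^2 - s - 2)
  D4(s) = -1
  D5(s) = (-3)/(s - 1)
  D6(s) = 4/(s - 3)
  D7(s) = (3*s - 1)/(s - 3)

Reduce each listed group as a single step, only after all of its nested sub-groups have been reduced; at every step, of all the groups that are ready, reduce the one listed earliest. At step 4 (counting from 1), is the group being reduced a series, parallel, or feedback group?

(1) reduce the parallel group D2, D3
(2) close the feedback loop around (D2+D3), D4
(3) combine D1, [(D2+D3)/(1+(D2+D3)*D4)] in series
(4) parallel reduction of D6, D7
(5) apply the feedback formula to D5, (D6+D7)
(6) add (D1*[(D2+D3)/(1+(D2+D3)*D4)]), [D5/(1+D5*(D6+D7))] (parallel)
Step 4 collapses a parallel group.

Therefore the answer is parallel.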